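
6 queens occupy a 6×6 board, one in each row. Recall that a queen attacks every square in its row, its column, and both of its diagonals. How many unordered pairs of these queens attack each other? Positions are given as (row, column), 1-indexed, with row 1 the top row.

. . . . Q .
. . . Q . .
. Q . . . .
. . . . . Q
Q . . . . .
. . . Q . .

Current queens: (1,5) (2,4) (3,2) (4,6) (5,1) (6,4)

Same column: (2,4)–(6,4) (column 4).
Same diagonal: (1,5)–(2,4) (|1−2| = |5−4| = 1); (1,5)–(5,1) (|1−5| = |5−1| = 4); (2,4)–(4,6) (|2−4| = |4−6| = 2); (2,4)–(5,1) (|2−5| = |4−1| = 3); (4,6)–(6,4) (|4−6| = |6−4| = 2).
Total attacking pairs: 6.

6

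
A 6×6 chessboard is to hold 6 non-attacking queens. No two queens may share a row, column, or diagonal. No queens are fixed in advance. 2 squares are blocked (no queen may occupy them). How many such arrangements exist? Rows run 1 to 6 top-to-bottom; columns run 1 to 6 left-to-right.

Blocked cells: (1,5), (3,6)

Branch on row 1: col 1 → 0; col 2 → 0; col 3 → 1; col 4 → 1; col 6 → 0.
Sum: 0 + 0 + 1 + 1 + 0 = 2.

2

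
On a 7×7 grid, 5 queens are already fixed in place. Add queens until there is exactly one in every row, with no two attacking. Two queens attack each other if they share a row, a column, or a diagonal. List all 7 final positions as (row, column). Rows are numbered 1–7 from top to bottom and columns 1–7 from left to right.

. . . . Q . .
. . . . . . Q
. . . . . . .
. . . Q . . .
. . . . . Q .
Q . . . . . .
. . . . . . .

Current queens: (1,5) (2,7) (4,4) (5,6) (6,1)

(1,5) (2,7) (3,2) (4,4) (5,6) (6,1) (7,3)

Row 3: attacked by (1,5)→{3,5,7}; (2,7)→{6,7}; (4,4)→{3,4,5}; (5,6)→{4,6}; (6,1)→{1,4}. Safe: 2. Place at column 2.
Row 7: attacked by (1,5)→{5}; (2,7)→{2,7}; (3,2)→{2,6}; (4,4)→{1,4,7}; (5,6)→{4,6}; (6,1)→{1,2}. Safe: 3. Place at column 3.
Columns [5, 7, 2, 4, 6, 1, 3], r−c [-4, -5, 1, 0, -1, 5, 4], r+c [6, 9, 5, 8, 11, 7, 10] are all distinct, so no two queens attack.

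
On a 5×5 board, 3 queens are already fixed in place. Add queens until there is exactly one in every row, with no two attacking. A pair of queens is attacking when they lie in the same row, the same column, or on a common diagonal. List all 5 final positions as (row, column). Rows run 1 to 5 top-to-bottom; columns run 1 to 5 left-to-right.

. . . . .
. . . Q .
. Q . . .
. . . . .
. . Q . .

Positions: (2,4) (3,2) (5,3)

Row 1: attacked by (2,4)→{3,4,5}; (3,2)→{2,4}; (5,3)→{3}. Safe: 1. Place at column 1.
Row 4: attacked by (1,1)→{1,4}; (2,4)→{2,4}; (3,2)→{1,2,3}; (5,3)→{2,3,4}. Safe: 5. Place at column 5.
Columns [1, 4, 2, 5, 3], r−c [0, -2, 1, -1, 2], r+c [2, 6, 5, 9, 8] are all distinct, so no two queens attack.

(1,1) (2,4) (3,2) (4,5) (5,3)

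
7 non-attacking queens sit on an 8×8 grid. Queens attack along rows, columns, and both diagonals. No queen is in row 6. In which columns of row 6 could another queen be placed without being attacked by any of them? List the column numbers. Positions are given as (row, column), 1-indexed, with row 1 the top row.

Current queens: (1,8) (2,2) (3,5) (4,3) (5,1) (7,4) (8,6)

(1,8) attacks row 6 at column 8 and diagonals 3.
(2,2) attacks row 6 at column 2 and diagonals 6.
(3,5) attacks row 6 at column 5 and diagonals 2, 8.
(4,3) attacks row 6 at column 3 and diagonals 1, 5.
(5,1) attacks row 6 at column 1 and diagonals 2.
(7,4) attacks row 6 at column 4 and diagonals 3, 5.
(8,6) attacks row 6 at column 6 and diagonals 4, 8.
Attacked columns: {1, 2, 3, 4, 5, 6, 8}. Safe: {7}.

columns 7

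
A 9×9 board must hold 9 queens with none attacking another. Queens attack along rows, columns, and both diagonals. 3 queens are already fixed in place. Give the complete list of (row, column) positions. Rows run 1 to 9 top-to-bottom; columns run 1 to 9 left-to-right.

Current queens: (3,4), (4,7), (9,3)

(1,8) (2,1) (3,4) (4,7) (5,5) (6,2) (7,9) (8,6) (9,3)

Row 1: attacked by (3,4)→{2,4,6}; (4,7)→{4,7}; (9,3)→{3}. Safe: 1, 5, 8, 9. Place at column 8.
Row 2: attacked by (1,8)→{7,8,9}; (3,4)→{3,4,5}; (4,7)→{5,7,9}; (9,3)→{3}. Safe: 1, 2, 6. Place at column 1.
Row 5: attacked by (1,8)→{4,8}; (2,1)→{1,4}; (3,4)→{2,4,6}; (4,7)→{6,7,8}; (9,3)→{3,7}. Safe: 5, 9. Place at column 5.
Row 6: attacked by (1,8)→{3,8}; (2,1)→{1,5}; (3,4)→{1,4,7}; (4,7)→{5,7,9}; (5,5)→{4,5,6}; (9,3)→{3,6}. Safe: 2. Place at column 2.
Row 7: attacked by (1,8)→{2,8}; (2,1)→{1,6}; (3,4)→{4,8}; (4,7)→{4,7}; (5,5)→{3,5,7}; (6,2)→{1,2,3}; (9,3)→{1,3,5}. Safe: 9. Place at column 9.
Row 8: attacked by (1,8)→{1,8}; (2,1)→{1,7}; (3,4)→{4,9}; (4,7)→{3,7}; (5,5)→{2,5,8}; (6,2)→{2,4}; (7,9)→{8,9}; (9,3)→{2,3,4}. Safe: 6. Place at column 6.
Columns [8, 1, 4, 7, 5, 2, 9, 6, 3], r−c [-7, 1, -1, -3, 0, 4, -2, 2, 6], r+c [9, 3, 7, 11, 10, 8, 16, 14, 12] are all distinct, so no two queens attack.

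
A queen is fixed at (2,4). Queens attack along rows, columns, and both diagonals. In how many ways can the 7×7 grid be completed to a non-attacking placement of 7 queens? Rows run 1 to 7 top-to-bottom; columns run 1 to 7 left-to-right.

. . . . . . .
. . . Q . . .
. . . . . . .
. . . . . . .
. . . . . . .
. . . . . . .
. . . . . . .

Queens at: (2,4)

6

Branch on row 1: col 1 → 1; col 2 → 2; col 6 → 2; col 7 → 1.
Sum: 1 + 2 + 2 + 1 = 6.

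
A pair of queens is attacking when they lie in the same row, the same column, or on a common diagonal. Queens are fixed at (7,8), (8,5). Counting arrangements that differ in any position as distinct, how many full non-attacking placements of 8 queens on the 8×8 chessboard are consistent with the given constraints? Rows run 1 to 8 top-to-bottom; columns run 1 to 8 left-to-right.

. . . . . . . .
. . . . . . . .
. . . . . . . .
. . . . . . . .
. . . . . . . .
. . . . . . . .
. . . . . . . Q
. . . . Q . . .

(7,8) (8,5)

2

Branch on row 1: col 1 → 0; col 3 → 1; col 4 → 0; col 6 → 0; col 7 → 1.
Sum: 0 + 1 + 0 + 0 + 1 = 2.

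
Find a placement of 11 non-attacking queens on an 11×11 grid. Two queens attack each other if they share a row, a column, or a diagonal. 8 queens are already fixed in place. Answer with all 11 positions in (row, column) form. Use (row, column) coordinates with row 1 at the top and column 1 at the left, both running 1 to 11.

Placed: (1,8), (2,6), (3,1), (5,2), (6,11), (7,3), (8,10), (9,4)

(1,8) (2,6) (3,1) (4,7) (5,2) (6,11) (7,3) (8,10) (9,4) (10,9) (11,5)

Row 4: attacked by (1,8)→{5,8,11}; (2,6)→{4,6,8}; (3,1)→{1,2}; (5,2)→{1,2,3}; (6,11)→{9,11}; (7,3)→{3,6}; (8,10)→{6,10}; (9,4)→{4,9}. Safe: 7. Place at column 7.
Row 10: attacked by (1,8)→{8}; (2,6)→{6}; (3,1)→{1,8}; (4,7)→{1,7}; (5,2)→{2,7}; (6,11)→{7,11}; (7,3)→{3,6}; (8,10)→{8,10}; (9,4)→{3,4,5}. Safe: 9. Place at column 9.
Row 11: attacked by (1,8)→{8}; (2,6)→{6}; (3,1)→{1,9}; (4,7)→{7}; (5,2)→{2,8}; (6,11)→{6,11}; (7,3)→{3,7}; (8,10)→{7,10}; (9,4)→{2,4,6}; (10,9)→{8,9,10}. Safe: 5. Place at column 5.
Columns [8, 6, 1, 7, 2, 11, 3, 10, 4, 9, 5], r−c [-7, -4, 2, -3, 3, -5, 4, -2, 5, 1, 6], r+c [9, 8, 4, 11, 7, 17, 10, 18, 13, 19, 16] are all distinct, so no two queens attack.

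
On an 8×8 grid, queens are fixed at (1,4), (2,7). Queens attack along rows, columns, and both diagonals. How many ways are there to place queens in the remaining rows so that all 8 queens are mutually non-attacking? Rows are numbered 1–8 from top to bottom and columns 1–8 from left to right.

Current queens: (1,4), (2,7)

Branch on row 3: col 1 → 1; col 3 → 1; col 5 → 2.
Sum: 1 + 1 + 2 = 4.

4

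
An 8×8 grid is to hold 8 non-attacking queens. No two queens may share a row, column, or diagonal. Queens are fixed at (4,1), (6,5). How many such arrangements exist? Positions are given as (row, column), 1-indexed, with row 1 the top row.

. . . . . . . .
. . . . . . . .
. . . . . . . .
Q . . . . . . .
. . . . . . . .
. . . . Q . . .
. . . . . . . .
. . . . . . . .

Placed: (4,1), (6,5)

Branch on row 1: col 2 → 1; col 3 → 1; col 6 → 2; col 7 → 1; col 8 → 1.
Sum: 1 + 1 + 2 + 1 + 1 = 6.

6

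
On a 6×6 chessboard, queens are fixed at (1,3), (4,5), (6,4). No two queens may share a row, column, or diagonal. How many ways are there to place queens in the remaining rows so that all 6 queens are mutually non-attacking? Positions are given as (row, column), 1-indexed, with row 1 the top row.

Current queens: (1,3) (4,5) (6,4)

Branch on row 2: col 1 → 0; col 6 → 1.
Sum: 0 + 1 = 1.

1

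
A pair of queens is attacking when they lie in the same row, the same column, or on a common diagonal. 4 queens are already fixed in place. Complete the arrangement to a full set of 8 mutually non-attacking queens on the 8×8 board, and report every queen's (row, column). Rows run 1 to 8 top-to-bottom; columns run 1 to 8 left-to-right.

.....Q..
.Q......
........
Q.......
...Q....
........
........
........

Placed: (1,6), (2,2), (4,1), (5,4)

(1,6) (2,2) (3,7) (4,1) (5,4) (6,8) (7,5) (8,3)

Row 3: attacked by (1,6)→{4,6,8}; (2,2)→{1,2,3}; (4,1)→{1,2}; (5,4)→{2,4,6}. Safe: 5, 7. Place at column 7.
Row 6: attacked by (1,6)→{1,6}; (2,2)→{2,6}; (3,7)→{4,7}; (4,1)→{1,3}; (5,4)→{3,4,5}. Safe: 8. Place at column 8.
Row 7: attacked by (1,6)→{6}; (2,2)→{2,7}; (3,7)→{3,7}; (4,1)→{1,4}; (5,4)→{2,4,6}; (6,8)→{7,8}. Safe: 5. Place at column 5.
Row 8: attacked by (1,6)→{6}; (2,2)→{2,8}; (3,7)→{2,7}; (4,1)→{1,5}; (5,4)→{1,4,7}; (6,8)→{6,8}; (7,5)→{4,5,6}. Safe: 3. Place at column 3.
Columns [6, 2, 7, 1, 4, 8, 5, 3], r−c [-5, 0, -4, 3, 1, -2, 2, 5], r+c [7, 4, 10, 5, 9, 14, 12, 11] are all distinct, so no two queens attack.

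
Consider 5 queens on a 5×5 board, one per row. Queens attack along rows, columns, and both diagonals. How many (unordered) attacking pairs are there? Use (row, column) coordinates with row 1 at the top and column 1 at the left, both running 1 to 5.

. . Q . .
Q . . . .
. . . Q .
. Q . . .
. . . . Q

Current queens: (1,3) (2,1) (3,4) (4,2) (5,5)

0

All columns are distinct and no two queens satisfy |Δrow| = |Δcol|, so no pair attacks.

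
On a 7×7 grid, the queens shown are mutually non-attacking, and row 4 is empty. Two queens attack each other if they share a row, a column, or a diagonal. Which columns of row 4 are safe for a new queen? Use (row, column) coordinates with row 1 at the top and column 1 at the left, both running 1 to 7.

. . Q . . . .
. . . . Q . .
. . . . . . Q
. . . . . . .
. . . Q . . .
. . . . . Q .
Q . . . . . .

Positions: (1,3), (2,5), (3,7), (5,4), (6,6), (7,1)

columns 2

(1,3) attacks row 4 at column 3 and diagonals 6.
(2,5) attacks row 4 at column 5 and diagonals 3, 7.
(3,7) attacks row 4 at column 7 and diagonals 6.
(5,4) attacks row 4 at column 4 and diagonals 3, 5.
(6,6) attacks row 4 at column 6 and diagonals 4.
(7,1) attacks row 4 at column 1 and diagonals 4.
Attacked columns: {1, 3, 4, 5, 6, 7}. Safe: {2}.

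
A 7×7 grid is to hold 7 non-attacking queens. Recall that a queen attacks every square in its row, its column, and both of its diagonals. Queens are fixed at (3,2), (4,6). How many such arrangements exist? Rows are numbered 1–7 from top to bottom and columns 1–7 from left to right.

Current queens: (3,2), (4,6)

2

Branch on row 1: col 1 → 1; col 5 → 1; col 7 → 0.
Sum: 1 + 1 + 0 = 2.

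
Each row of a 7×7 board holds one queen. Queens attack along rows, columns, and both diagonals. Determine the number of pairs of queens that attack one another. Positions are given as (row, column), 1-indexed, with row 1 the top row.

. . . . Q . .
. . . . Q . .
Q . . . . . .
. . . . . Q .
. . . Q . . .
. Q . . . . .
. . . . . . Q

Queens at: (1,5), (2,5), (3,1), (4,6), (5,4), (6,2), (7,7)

1

Same column: (1,5)–(2,5) (column 5).
Total attacking pairs: 1.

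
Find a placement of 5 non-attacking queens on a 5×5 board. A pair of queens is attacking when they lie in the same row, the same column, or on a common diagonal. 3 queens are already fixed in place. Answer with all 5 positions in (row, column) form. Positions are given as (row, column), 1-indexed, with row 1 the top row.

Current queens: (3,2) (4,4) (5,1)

(1,3) (2,5) (3,2) (4,4) (5,1)

Row 1: attacked by (3,2)→{2,4}; (4,4)→{1,4}; (5,1)→{1,5}. Safe: 3. Place at column 3.
Row 2: attacked by (1,3)→{2,3,4}; (3,2)→{1,2,3}; (4,4)→{2,4}; (5,1)→{1,4}. Safe: 5. Place at column 5.
Columns [3, 5, 2, 4, 1], r−c [-2, -3, 1, 0, 4], r+c [4, 7, 5, 8, 6] are all distinct, so no two queens attack.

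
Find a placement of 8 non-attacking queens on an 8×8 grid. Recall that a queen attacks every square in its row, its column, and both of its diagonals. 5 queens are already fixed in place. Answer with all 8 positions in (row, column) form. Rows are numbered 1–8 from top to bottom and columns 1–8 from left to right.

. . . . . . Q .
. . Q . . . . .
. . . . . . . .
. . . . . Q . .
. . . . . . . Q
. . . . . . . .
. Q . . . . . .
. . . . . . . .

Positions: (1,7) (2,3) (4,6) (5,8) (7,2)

(1,7) (2,3) (3,1) (4,6) (5,8) (6,5) (7,2) (8,4)

Row 3: attacked by (1,7)→{5,7}; (2,3)→{2,3,4}; (4,6)→{5,6,7}; (5,8)→{6,8}; (7,2)→{2,6}. Safe: 1. Place at column 1.
Row 6: attacked by (1,7)→{2,7}; (2,3)→{3,7}; (3,1)→{1,4}; (4,6)→{4,6,8}; (5,8)→{7,8}; (7,2)→{1,2,3}. Safe: 5. Place at column 5.
Row 8: attacked by (1,7)→{7}; (2,3)→{3}; (3,1)→{1,6}; (4,6)→{2,6}; (5,8)→{5,8}; (6,5)→{3,5,7}; (7,2)→{1,2,3}. Safe: 4. Place at column 4.
Columns [7, 3, 1, 6, 8, 5, 2, 4], r−c [-6, -1, 2, -2, -3, 1, 5, 4], r+c [8, 5, 4, 10, 13, 11, 9, 12] are all distinct, so no two queens attack.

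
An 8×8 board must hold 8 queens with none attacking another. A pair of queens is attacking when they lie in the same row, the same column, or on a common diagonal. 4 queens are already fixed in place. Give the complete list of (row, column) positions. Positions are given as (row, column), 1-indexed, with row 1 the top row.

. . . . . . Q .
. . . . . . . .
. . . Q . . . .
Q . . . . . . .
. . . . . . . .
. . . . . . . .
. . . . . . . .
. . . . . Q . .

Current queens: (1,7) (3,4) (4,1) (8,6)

Row 2: attacked by (1,7)→{6,7,8}; (3,4)→{3,4,5}; (4,1)→{1,3}; (8,6)→{6}. Safe: 2. Place at column 2.
Row 5: attacked by (1,7)→{3,7}; (2,2)→{2,5}; (3,4)→{2,4,6}; (4,1)→{1,2}; (8,6)→{3,6}. Safe: 8. Place at column 8.
Row 6: attacked by (1,7)→{2,7}; (2,2)→{2,6}; (3,4)→{1,4,7}; (4,1)→{1,3}; (5,8)→{7,8}; (8,6)→{4,6,8}. Safe: 5. Place at column 5.
Row 7: attacked by (1,7)→{1,7}; (2,2)→{2,7}; (3,4)→{4,8}; (4,1)→{1,4}; (5,8)→{6,8}; (6,5)→{4,5,6}; (8,6)→{5,6,7}. Safe: 3. Place at column 3.
Columns [7, 2, 4, 1, 8, 5, 3, 6], r−c [-6, 0, -1, 3, -3, 1, 4, 2], r+c [8, 4, 7, 5, 13, 11, 10, 14] are all distinct, so no two queens attack.

(1,7) (2,2) (3,4) (4,1) (5,8) (6,5) (7,3) (8,6)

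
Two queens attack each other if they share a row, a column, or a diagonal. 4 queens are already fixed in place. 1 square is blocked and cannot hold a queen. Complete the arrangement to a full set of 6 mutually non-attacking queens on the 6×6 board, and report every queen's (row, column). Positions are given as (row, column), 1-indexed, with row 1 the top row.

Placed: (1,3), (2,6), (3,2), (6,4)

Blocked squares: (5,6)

Row 4: attacked by (1,3)→{3,6}; (2,6)→{4,6}; (3,2)→{1,2,3}; (6,4)→{2,4,6}. Safe: 5. Place at column 5.
Row 5: attacked by (1,3)→{3}; (2,6)→{3,6}; (3,2)→{2,4}; (4,5)→{4,5,6}; (6,4)→{3,4,5}. Blocked: 6. Safe: 1. Place at column 1.
Columns [3, 6, 2, 5, 1, 4], r−c [-2, -4, 1, -1, 4, 2], r+c [4, 8, 5, 9, 6, 10] are all distinct, so no two queens attack.

(1,3) (2,6) (3,2) (4,5) (5,1) (6,4)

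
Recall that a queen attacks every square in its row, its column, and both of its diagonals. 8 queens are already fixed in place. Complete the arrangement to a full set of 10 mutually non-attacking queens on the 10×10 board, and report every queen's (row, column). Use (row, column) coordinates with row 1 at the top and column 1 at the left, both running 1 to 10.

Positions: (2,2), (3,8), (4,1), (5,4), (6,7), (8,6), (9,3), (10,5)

(1,9) (2,2) (3,8) (4,1) (5,4) (6,7) (7,10) (8,6) (9,3) (10,5)

Row 1: attacked by (2,2)→{1,2,3}; (3,8)→{6,8,10}; (4,1)→{1,4}; (5,4)→{4,8}; (6,7)→{2,7}; (8,6)→{6}; (9,3)→{3}; (10,5)→{5}. Safe: 9. Place at column 9.
Row 7: attacked by (1,9)→{3,9}; (2,2)→{2,7}; (3,8)→{4,8}; (4,1)→{1,4}; (5,4)→{2,4,6}; (6,7)→{6,7,8}; (8,6)→{5,6,7}; (9,3)→{1,3,5}; (10,5)→{2,5,8}. Safe: 10. Place at column 10.
Columns [9, 2, 8, 1, 4, 7, 10, 6, 3, 5], r−c [-8, 0, -5, 3, 1, -1, -3, 2, 6, 5], r+c [10, 4, 11, 5, 9, 13, 17, 14, 12, 15] are all distinct, so no two queens attack.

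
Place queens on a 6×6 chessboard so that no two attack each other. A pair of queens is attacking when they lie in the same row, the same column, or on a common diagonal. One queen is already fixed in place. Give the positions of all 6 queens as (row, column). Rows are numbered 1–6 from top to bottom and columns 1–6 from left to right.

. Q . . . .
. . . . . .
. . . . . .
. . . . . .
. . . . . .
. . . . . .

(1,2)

(1,2) (2,4) (3,6) (4,1) (5,3) (6,5)

Row 2: attacked by (1,2)→{1,2,3}. Safe: 4, 5, 6. Place at column 4.
Row 3: attacked by (1,2)→{2,4}; (2,4)→{3,4,5}. Safe: 1, 6. Place at column 6.
Row 4: attacked by (1,2)→{2,5}; (2,4)→{2,4,6}; (3,6)→{5,6}. Safe: 1, 3. Place at column 1.
Row 5: attacked by (1,2)→{2,6}; (2,4)→{1,4}; (3,6)→{4,6}; (4,1)→{1,2}. Safe: 3, 5. Place at column 3.
Row 6: attacked by (1,2)→{2}; (2,4)→{4}; (3,6)→{3,6}; (4,1)→{1,3}; (5,3)→{2,3,4}. Safe: 5. Place at column 5.
Columns [2, 4, 6, 1, 3, 5], r−c [-1, -2, -3, 3, 2, 1], r+c [3, 6, 9, 5, 8, 11] are all distinct, so no two queens attack.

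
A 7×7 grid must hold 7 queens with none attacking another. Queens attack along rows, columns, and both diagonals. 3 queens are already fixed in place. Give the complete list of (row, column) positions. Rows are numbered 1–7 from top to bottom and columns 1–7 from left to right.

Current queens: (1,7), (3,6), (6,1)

Row 2: attacked by (1,7)→{6,7}; (3,6)→{5,6,7}; (6,1)→{1,5}. Safe: 2, 3, 4. Place at column 3.
Row 4: attacked by (1,7)→{4,7}; (2,3)→{1,3,5}; (3,6)→{5,6,7}; (6,1)→{1,3}. Safe: 2. Place at column 2.
Row 5: attacked by (1,7)→{3,7}; (2,3)→{3,6}; (3,6)→{4,6}; (4,2)→{1,2,3}; (6,1)→{1,2}. Safe: 5. Place at column 5.
Row 7: attacked by (1,7)→{1,7}; (2,3)→{3}; (3,6)→{2,6}; (4,2)→{2,5}; (5,5)→{3,5,7}; (6,1)→{1,2}. Safe: 4. Place at column 4.
Columns [7, 3, 6, 2, 5, 1, 4], r−c [-6, -1, -3, 2, 0, 5, 3], r+c [8, 5, 9, 6, 10, 7, 11] are all distinct, so no two queens attack.

(1,7) (2,3) (3,6) (4,2) (5,5) (6,1) (7,4)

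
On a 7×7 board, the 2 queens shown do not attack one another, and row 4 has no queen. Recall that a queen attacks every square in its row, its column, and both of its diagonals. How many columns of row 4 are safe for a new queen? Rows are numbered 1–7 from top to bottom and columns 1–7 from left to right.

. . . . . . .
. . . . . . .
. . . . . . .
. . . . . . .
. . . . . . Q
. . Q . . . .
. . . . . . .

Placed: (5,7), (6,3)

(5,7) attacks row 4 at column 7 and diagonals 6.
(6,3) attacks row 4 at column 3 and diagonals 1, 5.
Attacked columns: {1, 3, 5, 6, 7}. Safe: {2, 4}.

2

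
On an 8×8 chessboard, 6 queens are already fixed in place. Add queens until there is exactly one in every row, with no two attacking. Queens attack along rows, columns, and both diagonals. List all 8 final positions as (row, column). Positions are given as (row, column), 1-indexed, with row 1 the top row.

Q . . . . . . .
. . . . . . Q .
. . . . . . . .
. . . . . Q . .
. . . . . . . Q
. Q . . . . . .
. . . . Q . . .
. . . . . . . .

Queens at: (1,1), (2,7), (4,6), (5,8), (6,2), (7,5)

(1,1) (2,7) (3,4) (4,6) (5,8) (6,2) (7,5) (8,3)

Row 3: attacked by (1,1)→{1,3}; (2,7)→{6,7,8}; (4,6)→{5,6,7}; (5,8)→{6,8}; (6,2)→{2,5}; (7,5)→{1,5}. Safe: 4. Place at column 4.
Row 8: attacked by (1,1)→{1,8}; (2,7)→{1,7}; (3,4)→{4}; (4,6)→{2,6}; (5,8)→{5,8}; (6,2)→{2,4}; (7,5)→{4,5,6}. Safe: 3. Place at column 3.
Columns [1, 7, 4, 6, 8, 2, 5, 3], r−c [0, -5, -1, -2, -3, 4, 2, 5], r+c [2, 9, 7, 10, 13, 8, 12, 11] are all distinct, so no two queens attack.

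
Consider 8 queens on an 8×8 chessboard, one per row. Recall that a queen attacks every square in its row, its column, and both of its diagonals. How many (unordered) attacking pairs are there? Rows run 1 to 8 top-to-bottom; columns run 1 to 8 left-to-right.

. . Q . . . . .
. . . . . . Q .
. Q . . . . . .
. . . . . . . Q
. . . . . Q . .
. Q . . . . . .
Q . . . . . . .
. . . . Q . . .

Same column: (3,2)–(6,2) (column 2).
Same diagonal: (6,2)–(7,1) (|6−7| = |2−1| = 1).
Total attacking pairs: 2.

2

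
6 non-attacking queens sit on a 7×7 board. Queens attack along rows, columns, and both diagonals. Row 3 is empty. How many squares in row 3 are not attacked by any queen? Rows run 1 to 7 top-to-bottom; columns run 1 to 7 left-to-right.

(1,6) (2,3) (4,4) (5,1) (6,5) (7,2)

(1,6) attacks row 3 at column 6 and diagonals 4.
(2,3) attacks row 3 at column 3 and diagonals 2, 4.
(4,4) attacks row 3 at column 4 and diagonals 3, 5.
(5,1) attacks row 3 at column 1 and diagonals 3.
(6,5) attacks row 3 at column 5 and diagonals 2.
(7,2) attacks row 3 at column 2 and diagonals 6.
Attacked columns: {1, 2, 3, 4, 5, 6}. Safe: {7}.

1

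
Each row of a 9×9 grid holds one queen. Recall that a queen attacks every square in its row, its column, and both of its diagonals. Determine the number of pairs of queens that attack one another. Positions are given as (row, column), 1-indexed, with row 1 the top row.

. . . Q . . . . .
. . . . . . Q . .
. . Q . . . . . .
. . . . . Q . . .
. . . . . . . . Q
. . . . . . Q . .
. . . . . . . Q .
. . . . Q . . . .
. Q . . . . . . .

Same column: (2,7)–(6,7) (column 7).
Same diagonal: (6,7)–(7,8) (|6−7| = |7−8| = 1); (6,7)–(8,5) (|6−8| = |7−5| = 2).
Total attacking pairs: 3.

3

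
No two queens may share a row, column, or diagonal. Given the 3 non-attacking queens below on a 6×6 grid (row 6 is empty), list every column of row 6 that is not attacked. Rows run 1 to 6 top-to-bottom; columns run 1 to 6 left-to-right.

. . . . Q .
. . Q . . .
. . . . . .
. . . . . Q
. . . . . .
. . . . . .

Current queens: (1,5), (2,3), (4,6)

(1,5) attacks row 6 at column 5.
(2,3) attacks row 6 at column 3.
(4,6) attacks row 6 at column 6 and diagonals 4.
Attacked columns: {3, 4, 5, 6}. Safe: {1, 2}.

columns 1, 2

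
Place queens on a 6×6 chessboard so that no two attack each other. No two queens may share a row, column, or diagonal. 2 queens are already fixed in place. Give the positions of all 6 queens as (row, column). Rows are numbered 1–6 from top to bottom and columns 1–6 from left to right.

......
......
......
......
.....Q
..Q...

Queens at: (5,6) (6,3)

Row 1: attacked by (5,6)→{2,6}; (6,3)→{3}. Safe: 1, 4, 5. Place at column 4.
Row 2: attacked by (1,4)→{3,4,5}; (5,6)→{3,6}; (6,3)→{3}. Safe: 1, 2. Place at column 1.
Row 3: attacked by (1,4)→{2,4,6}; (2,1)→{1,2}; (5,6)→{4,6}; (6,3)→{3,6}. Safe: 5. Place at column 5.
Row 4: attacked by (1,4)→{1,4}; (2,1)→{1,3}; (3,5)→{4,5,6}; (5,6)→{5,6}; (6,3)→{1,3,5}. Safe: 2. Place at column 2.
Columns [4, 1, 5, 2, 6, 3], r−c [-3, 1, -2, 2, -1, 3], r+c [5, 3, 8, 6, 11, 9] are all distinct, so no two queens attack.

(1,4) (2,1) (3,5) (4,2) (5,6) (6,3)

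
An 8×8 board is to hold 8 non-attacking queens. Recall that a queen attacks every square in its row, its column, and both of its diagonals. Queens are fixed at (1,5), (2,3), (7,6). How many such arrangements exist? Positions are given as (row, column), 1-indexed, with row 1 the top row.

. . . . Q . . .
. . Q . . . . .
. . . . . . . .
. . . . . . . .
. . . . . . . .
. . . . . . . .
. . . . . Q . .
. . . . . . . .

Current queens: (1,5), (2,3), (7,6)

2

Branch on row 3: col 1 → 1; col 8 → 1.
Sum: 1 + 1 = 2.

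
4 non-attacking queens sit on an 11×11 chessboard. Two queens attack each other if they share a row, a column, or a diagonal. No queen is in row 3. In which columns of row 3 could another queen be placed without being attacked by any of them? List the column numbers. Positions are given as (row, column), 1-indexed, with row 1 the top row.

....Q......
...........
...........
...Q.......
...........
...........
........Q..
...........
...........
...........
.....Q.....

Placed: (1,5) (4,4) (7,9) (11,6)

(1,5) attacks row 3 at column 5 and diagonals 3, 7.
(4,4) attacks row 3 at column 4 and diagonals 3, 5.
(7,9) attacks row 3 at column 9 and diagonals 5.
(11,6) attacks row 3 at column 6.
Attacked columns: {3, 4, 5, 6, 7, 9}. Safe: {1, 2, 8, 10, 11}.

columns 1, 2, 8, 10, 11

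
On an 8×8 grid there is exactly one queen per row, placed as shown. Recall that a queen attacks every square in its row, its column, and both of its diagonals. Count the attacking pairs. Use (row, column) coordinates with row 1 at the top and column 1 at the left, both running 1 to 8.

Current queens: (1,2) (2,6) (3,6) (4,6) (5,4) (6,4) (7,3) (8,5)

8

Same column: (2,6)–(3,6) (column 6); (2,6)–(4,6) (column 6); (3,6)–(4,6) (column 6); (5,4)–(6,4) (column 4).
Same diagonal: (3,6)–(5,4) (|3−5| = |6−4| = 2); (4,6)–(6,4) (|4−6| = |6−4| = 2); (4,6)–(7,3) (|4−7| = |6−3| = 3); (6,4)–(7,3) (|6−7| = |4−3| = 1).
Total attacking pairs: 8.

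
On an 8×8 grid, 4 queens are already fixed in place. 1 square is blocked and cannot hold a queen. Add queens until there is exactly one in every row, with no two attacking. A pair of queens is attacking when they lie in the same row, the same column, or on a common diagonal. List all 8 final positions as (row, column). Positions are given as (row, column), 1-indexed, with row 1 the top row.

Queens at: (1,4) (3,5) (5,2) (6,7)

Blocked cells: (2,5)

(1,4) (2,1) (3,5) (4,8) (5,2) (6,7) (7,3) (8,6)

Row 2: attacked by (1,4)→{3,4,5}; (3,5)→{4,5,6}; (5,2)→{2,5}; (6,7)→{3,7}. Blocked: 5. Safe: 1, 8. Place at column 1.
Row 4: attacked by (1,4)→{1,4,7}; (2,1)→{1,3}; (3,5)→{4,5,6}; (5,2)→{1,2,3}; (6,7)→{5,7}. Safe: 8. Place at column 8.
Row 7: attacked by (1,4)→{4}; (2,1)→{1,6}; (3,5)→{1,5}; (4,8)→{5,8}; (5,2)→{2,4}; (6,7)→{6,7,8}. Safe: 3. Place at column 3.
Row 8: attacked by (1,4)→{4}; (2,1)→{1,7}; (3,5)→{5}; (4,8)→{4,8}; (5,2)→{2,5}; (6,7)→{5,7}; (7,3)→{2,3,4}. Safe: 6. Place at column 6.
Columns [4, 1, 5, 8, 2, 7, 3, 6], r−c [-3, 1, -2, -4, 3, -1, 4, 2], r+c [5, 3, 8, 12, 7, 13, 10, 14] are all distinct, so no two queens attack.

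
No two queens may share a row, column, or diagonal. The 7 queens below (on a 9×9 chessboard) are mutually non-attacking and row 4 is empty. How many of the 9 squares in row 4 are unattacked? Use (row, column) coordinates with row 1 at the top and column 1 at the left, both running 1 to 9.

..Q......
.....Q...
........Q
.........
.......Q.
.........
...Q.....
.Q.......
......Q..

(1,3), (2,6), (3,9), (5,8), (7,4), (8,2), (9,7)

1

(1,3) attacks row 4 at column 3 and diagonals 6.
(2,6) attacks row 4 at column 6 and diagonals 4, 8.
(3,9) attacks row 4 at column 9 and diagonals 8.
(5,8) attacks row 4 at column 8 and diagonals 7, 9.
(7,4) attacks row 4 at column 4 and diagonals 1, 7.
(8,2) attacks row 4 at column 2 and diagonals 6.
(9,7) attacks row 4 at column 7 and diagonals 2.
Attacked columns: {1, 2, 3, 4, 6, 7, 8, 9}. Safe: {5}.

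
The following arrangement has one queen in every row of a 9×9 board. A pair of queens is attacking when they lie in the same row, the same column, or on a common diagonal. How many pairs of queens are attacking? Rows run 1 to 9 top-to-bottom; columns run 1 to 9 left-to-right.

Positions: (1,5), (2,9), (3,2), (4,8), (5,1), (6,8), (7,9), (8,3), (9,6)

6

Same column: (2,9)–(7,9) (column 9); (4,8)–(6,8) (column 8).
Same diagonal: (1,5)–(4,8) (|1−4| = |5−8| = 3); (1,5)–(5,1) (|1−5| = |5−1| = 4); (2,9)–(8,3) (|2−8| = |9−3| = 6); (6,8)–(7,9) (|6−7| = |8−9| = 1).
Total attacking pairs: 6.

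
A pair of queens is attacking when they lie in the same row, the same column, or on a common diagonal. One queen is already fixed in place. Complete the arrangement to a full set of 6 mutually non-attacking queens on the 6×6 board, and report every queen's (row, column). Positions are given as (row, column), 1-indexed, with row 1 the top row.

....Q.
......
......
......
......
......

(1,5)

(1,5) (2,3) (3,1) (4,6) (5,4) (6,2)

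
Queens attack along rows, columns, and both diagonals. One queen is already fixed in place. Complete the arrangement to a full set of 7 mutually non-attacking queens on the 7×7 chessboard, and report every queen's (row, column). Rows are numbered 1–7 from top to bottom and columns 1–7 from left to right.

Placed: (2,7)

(1,3) (2,7) (3,4) (4,1) (5,5) (6,2) (7,6)

Row 1: attacked by (2,7)→{6,7}. Safe: 1, 2, 3, 4, 5. Place at column 3.
Row 3: attacked by (1,3)→{1,3,5}; (2,7)→{6,7}. Safe: 2, 4. Place at column 4.
Row 4: attacked by (1,3)→{3,6}; (2,7)→{5,7}; (3,4)→{3,4,5}. Safe: 1, 2. Place at column 1.
Row 5: attacked by (1,3)→{3,7}; (2,7)→{4,7}; (3,4)→{2,4,6}; (4,1)→{1,2}. Safe: 5. Place at column 5.
Row 6: attacked by (1,3)→{3}; (2,7)→{3,7}; (3,4)→{1,4,7}; (4,1)→{1,3}; (5,5)→{4,5,6}. Safe: 2. Place at column 2.
Row 7: attacked by (1,3)→{3}; (2,7)→{2,7}; (3,4)→{4}; (4,1)→{1,4}; (5,5)→{3,5,7}; (6,2)→{1,2,3}. Safe: 6. Place at column 6.
Columns [3, 7, 4, 1, 5, 2, 6], r−c [-2, -5, -1, 3, 0, 4, 1], r+c [4, 9, 7, 5, 10, 8, 13] are all distinct, so no two queens attack.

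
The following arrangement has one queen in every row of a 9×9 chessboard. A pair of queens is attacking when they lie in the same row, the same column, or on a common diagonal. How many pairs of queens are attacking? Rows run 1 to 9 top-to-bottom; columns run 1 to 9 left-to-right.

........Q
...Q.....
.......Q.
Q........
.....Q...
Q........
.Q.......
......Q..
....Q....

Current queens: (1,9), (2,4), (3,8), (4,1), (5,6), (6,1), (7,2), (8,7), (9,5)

3

Same column: (4,1)–(6,1) (column 1).
Same diagonal: (3,8)–(5,6) (|3−5| = |8−6| = 2); (6,1)–(7,2) (|6−7| = |1−2| = 1).
Total attacking pairs: 3.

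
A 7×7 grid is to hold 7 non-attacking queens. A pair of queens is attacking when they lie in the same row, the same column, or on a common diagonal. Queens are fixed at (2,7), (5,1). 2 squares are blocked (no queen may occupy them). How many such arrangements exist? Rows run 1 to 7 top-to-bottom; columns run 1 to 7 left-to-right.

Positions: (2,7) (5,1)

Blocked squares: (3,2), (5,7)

Branch on row 1: col 2 → 1; col 3 → 0; col 4 → 0.
Sum: 1 + 0 + 0 = 1.

1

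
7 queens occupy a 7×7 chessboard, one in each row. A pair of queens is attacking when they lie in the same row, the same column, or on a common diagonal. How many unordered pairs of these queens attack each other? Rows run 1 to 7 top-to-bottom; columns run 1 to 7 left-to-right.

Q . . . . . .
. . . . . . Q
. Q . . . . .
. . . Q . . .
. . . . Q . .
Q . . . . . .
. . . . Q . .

Same column: (1,1)–(6,1) (column 1); (5,5)–(7,5) (column 5).
Same diagonal: (1,1)–(4,4) (|1−4| = |1−4| = 3); (1,1)–(5,5) (|1−5| = |1−5| = 4); (4,4)–(5,5) (|4−5| = |4−5| = 1).
Total attacking pairs: 5.

5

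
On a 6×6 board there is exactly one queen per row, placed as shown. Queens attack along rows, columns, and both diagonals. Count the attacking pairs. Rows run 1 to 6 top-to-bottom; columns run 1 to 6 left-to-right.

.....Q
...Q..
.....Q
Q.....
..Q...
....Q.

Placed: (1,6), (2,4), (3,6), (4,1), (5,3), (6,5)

Same column: (1,6)–(3,6) (column 6).
Total attacking pairs: 1.

1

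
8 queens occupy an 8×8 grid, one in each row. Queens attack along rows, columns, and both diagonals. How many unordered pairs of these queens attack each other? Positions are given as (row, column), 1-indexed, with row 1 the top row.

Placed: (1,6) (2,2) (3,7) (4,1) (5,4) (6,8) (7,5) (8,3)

0

All columns are distinct and no two queens satisfy |Δrow| = |Δcol|, so no pair attacks.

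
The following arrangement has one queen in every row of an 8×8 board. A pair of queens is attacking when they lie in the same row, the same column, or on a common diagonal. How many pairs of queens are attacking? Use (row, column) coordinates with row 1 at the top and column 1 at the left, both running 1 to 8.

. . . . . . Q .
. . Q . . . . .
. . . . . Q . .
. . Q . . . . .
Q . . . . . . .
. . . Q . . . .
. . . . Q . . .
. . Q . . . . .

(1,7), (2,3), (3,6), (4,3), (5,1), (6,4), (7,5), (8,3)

4

Same column: (2,3)–(4,3) (column 3); (2,3)–(8,3) (column 3); (4,3)–(8,3) (column 3).
Same diagonal: (6,4)–(7,5) (|6−7| = |4−5| = 1).
Total attacking pairs: 4.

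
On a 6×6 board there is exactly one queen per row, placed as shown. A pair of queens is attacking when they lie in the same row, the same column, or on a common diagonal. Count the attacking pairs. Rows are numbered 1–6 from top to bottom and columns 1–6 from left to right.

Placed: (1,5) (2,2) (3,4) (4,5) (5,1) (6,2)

Same column: (1,5)–(4,5) (column 5); (2,2)–(6,2) (column 2).
Same diagonal: (1,5)–(5,1) (|1−5| = |5−1| = 4); (3,4)–(4,5) (|3−4| = |4−5| = 1); (5,1)–(6,2) (|5−6| = |1−2| = 1).
Total attacking pairs: 5.

5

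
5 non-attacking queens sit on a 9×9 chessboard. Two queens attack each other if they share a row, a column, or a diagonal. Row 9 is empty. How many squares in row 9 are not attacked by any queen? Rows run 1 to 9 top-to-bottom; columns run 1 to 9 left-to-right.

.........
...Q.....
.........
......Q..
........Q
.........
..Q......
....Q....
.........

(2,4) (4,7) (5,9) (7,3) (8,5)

(2,4) attacks row 9 at column 4.
(4,7) attacks row 9 at column 7 and diagonals 2.
(5,9) attacks row 9 at column 9 and diagonals 5.
(7,3) attacks row 9 at column 3 and diagonals 1, 5.
(8,5) attacks row 9 at column 5 and diagonals 4, 6.
Attacked columns: {1, 2, 3, 4, 5, 6, 7, 9}. Safe: {8}.

1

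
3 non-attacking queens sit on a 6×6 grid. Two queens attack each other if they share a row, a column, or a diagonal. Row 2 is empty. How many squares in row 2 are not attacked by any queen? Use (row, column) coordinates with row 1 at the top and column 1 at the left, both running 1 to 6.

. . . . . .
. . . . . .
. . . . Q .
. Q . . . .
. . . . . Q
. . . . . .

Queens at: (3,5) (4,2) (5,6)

1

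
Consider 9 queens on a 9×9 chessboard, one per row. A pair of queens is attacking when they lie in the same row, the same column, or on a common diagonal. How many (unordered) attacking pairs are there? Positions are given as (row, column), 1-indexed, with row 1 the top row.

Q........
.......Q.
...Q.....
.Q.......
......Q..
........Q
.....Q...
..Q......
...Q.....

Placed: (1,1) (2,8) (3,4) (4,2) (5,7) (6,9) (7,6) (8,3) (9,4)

Same column: (3,4)–(9,4) (column 4).
Same diagonal: (7,6)–(9,4) (|7−9| = |6−4| = 2); (8,3)–(9,4) (|8−9| = |3−4| = 1).
Total attacking pairs: 3.

3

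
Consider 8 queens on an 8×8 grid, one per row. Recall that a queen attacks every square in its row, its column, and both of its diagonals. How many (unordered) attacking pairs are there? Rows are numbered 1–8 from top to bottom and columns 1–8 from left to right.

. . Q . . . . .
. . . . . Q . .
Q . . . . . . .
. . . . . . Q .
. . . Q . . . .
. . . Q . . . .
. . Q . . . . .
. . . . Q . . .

Same column: (1,3)–(7,3) (column 3); (5,4)–(6,4) (column 4).
Same diagonal: (1,3)–(3,1) (|1−3| = |3−1| = 2); (3,1)–(6,4) (|3−6| = |1−4| = 3); (6,4)–(7,3) (|6−7| = |4−3| = 1).
Total attacking pairs: 5.

5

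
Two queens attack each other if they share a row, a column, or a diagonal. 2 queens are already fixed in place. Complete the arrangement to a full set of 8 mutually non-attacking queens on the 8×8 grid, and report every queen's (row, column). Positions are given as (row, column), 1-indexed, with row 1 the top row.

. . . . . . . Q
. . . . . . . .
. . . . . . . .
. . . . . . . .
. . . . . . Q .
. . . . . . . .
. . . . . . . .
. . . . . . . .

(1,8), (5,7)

Row 2: attacked by (1,8)→{7,8}; (5,7)→{4,7}. Safe: 1, 2, 3, 5, 6. Place at column 2.
Row 3: attacked by (1,8)→{6,8}; (2,2)→{1,2,3}; (5,7)→{5,7}. Safe: 4. Place at column 4.
Row 4: attacked by (1,8)→{5,8}; (2,2)→{2,4}; (3,4)→{3,4,5}; (5,7)→{6,7,8}. Safe: 1. Place at column 1.
Row 6: attacked by (1,8)→{3,8}; (2,2)→{2,6}; (3,4)→{1,4,7}; (4,1)→{1,3}; (5,7)→{6,7,8}. Safe: 5. Place at column 5.
Row 7: attacked by (1,8)→{2,8}; (2,2)→{2,7}; (3,4)→{4,8}; (4,1)→{1,4}; (5,7)→{5,7}; (6,5)→{4,5,6}. Safe: 3. Place at column 3.
Row 8: attacked by (1,8)→{1,8}; (2,2)→{2,8}; (3,4)→{4}; (4,1)→{1,5}; (5,7)→{4,7}; (6,5)→{3,5,7}; (7,3)→{2,3,4}. Safe: 6. Place at column 6.
Columns [8, 2, 4, 1, 7, 5, 3, 6], r−c [-7, 0, -1, 3, -2, 1, 4, 2], r+c [9, 4, 7, 5, 12, 11, 10, 14] are all distinct, so no two queens attack.

(1,8) (2,2) (3,4) (4,1) (5,7) (6,5) (7,3) (8,6)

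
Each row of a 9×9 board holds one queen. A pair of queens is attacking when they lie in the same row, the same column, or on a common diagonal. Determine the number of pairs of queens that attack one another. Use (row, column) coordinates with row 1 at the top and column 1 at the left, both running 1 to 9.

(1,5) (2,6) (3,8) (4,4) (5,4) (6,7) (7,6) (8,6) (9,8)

Same column: (2,6)–(7,6) (column 6); (2,6)–(8,6) (column 6); (3,8)–(9,8) (column 8); (4,4)–(5,4) (column 4); (7,6)–(8,6) (column 6).
Same diagonal: (1,5)–(2,6) (|1−2| = |5−6| = 1); (2,6)–(4,4) (|2−4| = |6−4| = 2); (5,4)–(7,6) (|5−7| = |4−6| = 2); (5,4)–(9,8) (|5−9| = |4−8| = 4); (6,7)–(7,6) (|6−7| = |7−6| = 1); (7,6)–(9,8) (|7−9| = |6−8| = 2).
Total attacking pairs: 11.

11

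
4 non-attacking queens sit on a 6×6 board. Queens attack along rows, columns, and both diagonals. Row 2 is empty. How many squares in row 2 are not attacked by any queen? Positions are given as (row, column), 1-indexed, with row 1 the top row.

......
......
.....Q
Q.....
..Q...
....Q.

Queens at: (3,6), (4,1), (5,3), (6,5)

(3,6) attacks row 2 at column 6 and diagonals 5.
(4,1) attacks row 2 at column 1 and diagonals 3.
(5,3) attacks row 2 at column 3 and diagonals 6.
(6,5) attacks row 2 at column 5 and diagonals 1.
Attacked columns: {1, 3, 5, 6}. Safe: {2, 4}.

2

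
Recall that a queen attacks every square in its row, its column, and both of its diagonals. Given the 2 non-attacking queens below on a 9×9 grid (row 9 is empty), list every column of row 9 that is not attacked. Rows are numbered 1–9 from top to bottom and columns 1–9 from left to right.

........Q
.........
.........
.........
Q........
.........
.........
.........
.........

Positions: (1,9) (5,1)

(1,9) attacks row 9 at column 9 and diagonals 1.
(5,1) attacks row 9 at column 1 and diagonals 5.
Attacked columns: {1, 5, 9}. Safe: {2, 3, 4, 6, 7, 8}.

columns 2, 3, 4, 6, 7, 8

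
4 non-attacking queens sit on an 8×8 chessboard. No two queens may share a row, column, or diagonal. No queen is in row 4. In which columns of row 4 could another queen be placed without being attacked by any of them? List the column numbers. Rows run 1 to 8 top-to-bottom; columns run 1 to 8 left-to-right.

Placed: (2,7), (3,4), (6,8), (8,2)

columns 1

(2,7) attacks row 4 at column 7 and diagonals 5.
(3,4) attacks row 4 at column 4 and diagonals 3, 5.
(6,8) attacks row 4 at column 8 and diagonals 6.
(8,2) attacks row 4 at column 2 and diagonals 6.
Attacked columns: {2, 3, 4, 5, 6, 7, 8}. Safe: {1}.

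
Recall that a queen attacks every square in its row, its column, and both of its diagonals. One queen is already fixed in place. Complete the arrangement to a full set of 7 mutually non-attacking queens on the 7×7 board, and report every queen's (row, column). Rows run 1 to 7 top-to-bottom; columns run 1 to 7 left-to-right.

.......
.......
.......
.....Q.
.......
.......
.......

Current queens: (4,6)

Row 1: attacked by (4,6)→{3,6}. Safe: 1, 2, 4, 5, 7. Place at column 5.
Row 2: attacked by (1,5)→{4,5,6}; (4,6)→{4,6}. Safe: 1, 2, 3, 7. Place at column 7.
Row 3: attacked by (1,5)→{3,5,7}; (2,7)→{6,7}; (4,6)→{5,6,7}. Safe: 1, 2, 4. Place at column 2.
Row 5: attacked by (1,5)→{1,5}; (2,7)→{4,7}; (3,2)→{2,4}; (4,6)→{5,6,7}. Safe: 3. Place at column 3.
Row 6: attacked by (1,5)→{5}; (2,7)→{3,7}; (3,2)→{2,5}; (4,6)→{4,6}; (5,3)→{2,3,4}. Safe: 1. Place at column 1.
Row 7: attacked by (1,5)→{5}; (2,7)→{2,7}; (3,2)→{2,6}; (4,6)→{3,6}; (5,3)→{1,3,5}; (6,1)→{1,2}. Safe: 4. Place at column 4.
Columns [5, 7, 2, 6, 3, 1, 4], r−c [-4, -5, 1, -2, 2, 5, 3], r+c [6, 9, 5, 10, 8, 7, 11] are all distinct, so no two queens attack.

(1,5) (2,7) (3,2) (4,6) (5,3) (6,1) (7,4)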